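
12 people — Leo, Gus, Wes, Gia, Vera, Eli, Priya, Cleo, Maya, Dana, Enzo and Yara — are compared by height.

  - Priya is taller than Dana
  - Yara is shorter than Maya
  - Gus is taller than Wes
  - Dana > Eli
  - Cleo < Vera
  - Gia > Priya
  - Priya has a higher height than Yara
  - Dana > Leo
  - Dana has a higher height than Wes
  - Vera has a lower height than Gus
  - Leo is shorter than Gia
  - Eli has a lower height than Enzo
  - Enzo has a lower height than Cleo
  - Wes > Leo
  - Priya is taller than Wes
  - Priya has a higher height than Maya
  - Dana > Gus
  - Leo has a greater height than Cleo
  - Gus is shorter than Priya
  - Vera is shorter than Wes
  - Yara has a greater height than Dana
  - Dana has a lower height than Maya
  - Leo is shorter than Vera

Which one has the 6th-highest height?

Piecing the relations together gives one ordering: Eli < Enzo < Cleo < Leo < Vera < Wes < Gus < Dana < Yara < Maya < Priya < Gia.
Counting 6 from the largest end gives Gus.

Gus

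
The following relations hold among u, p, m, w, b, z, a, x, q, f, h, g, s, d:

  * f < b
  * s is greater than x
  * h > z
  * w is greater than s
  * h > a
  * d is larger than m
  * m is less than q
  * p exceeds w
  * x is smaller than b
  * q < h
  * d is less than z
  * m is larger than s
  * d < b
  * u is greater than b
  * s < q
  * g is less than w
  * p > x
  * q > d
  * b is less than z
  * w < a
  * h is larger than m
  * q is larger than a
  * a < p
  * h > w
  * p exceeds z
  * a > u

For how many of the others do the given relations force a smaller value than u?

6

The elements the relations force below u are x, f, s, m, d, b — no chain reaches any other.
That is 6.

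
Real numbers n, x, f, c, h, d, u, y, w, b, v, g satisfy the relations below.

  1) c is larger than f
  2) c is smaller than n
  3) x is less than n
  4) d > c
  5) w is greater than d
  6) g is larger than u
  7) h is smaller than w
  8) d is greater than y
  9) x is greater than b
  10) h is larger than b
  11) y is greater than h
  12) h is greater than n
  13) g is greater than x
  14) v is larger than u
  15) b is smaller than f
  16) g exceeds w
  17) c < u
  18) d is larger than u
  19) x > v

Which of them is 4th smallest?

The consecutive relations fix a unique order: b < f < c < u < v < x < n < h < y < d < w < g.
The 4th smallest is u.

u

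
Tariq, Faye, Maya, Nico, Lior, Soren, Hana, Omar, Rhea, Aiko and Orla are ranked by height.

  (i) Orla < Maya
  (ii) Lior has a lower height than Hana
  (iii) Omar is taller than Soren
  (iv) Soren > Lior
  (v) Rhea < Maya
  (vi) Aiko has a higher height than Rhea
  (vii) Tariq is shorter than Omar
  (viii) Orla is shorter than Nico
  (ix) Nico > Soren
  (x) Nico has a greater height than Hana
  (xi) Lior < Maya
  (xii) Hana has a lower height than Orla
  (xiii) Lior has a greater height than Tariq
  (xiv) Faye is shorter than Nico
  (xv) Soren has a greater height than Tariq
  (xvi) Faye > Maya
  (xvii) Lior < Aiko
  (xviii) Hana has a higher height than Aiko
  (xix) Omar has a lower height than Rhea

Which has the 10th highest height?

Lior

Chaining the given pairs: Tariq < Lior < Soren < Omar < Rhea < Aiko < Hana < Orla < Maya < Faye < Nico.
Counting 10 from the largest end gives Lior.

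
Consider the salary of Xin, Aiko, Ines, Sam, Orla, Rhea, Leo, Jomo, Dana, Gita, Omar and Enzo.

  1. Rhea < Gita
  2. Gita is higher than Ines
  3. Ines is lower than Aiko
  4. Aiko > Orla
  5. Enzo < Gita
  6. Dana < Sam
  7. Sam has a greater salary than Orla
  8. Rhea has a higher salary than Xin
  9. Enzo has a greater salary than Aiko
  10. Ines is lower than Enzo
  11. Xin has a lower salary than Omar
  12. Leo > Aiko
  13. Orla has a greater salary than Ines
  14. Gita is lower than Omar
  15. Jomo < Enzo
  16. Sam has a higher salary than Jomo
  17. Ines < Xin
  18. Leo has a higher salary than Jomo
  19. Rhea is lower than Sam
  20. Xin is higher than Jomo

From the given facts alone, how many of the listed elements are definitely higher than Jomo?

7

The elements the relations force above Jomo are Xin, Rhea, Sam, Leo, Enzo, Gita, Omar — no chain reaches any other.
That is 7.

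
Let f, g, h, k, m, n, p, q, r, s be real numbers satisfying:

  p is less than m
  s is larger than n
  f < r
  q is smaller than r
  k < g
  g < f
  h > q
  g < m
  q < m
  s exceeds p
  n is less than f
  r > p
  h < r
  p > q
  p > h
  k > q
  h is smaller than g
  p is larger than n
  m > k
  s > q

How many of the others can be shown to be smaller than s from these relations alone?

4

From s the given relations immediately reach q, n, p.
From those, h — 4 in total.
Nothing else is reachable below s; 4 in all.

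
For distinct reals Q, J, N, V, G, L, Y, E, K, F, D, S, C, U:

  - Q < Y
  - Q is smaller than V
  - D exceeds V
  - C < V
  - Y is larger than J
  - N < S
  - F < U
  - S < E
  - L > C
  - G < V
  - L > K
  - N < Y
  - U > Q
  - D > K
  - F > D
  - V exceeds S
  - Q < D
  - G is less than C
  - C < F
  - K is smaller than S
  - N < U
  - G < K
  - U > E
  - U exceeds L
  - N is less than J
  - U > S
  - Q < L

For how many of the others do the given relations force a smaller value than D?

7

From D the given relations immediately reach K, Q, V.
From those, G, C, S — 6 in total.
From those, N — 7 in total.
Nothing else is reachable below D; 7 in all.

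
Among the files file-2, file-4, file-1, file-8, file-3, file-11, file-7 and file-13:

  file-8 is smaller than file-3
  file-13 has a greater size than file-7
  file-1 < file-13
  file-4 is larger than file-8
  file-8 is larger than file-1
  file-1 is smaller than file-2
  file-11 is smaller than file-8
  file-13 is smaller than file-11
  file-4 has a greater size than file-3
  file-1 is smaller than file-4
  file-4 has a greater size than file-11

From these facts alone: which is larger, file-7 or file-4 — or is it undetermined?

Link the given pairs in sequence: file-7 < file-13; file-13 < file-11; file-11 < file-8; file-8 < file-3; file-3 < file-4.
Chaining these gives file-7 < file-13 < file-11 < file-8 < file-3 < file-4.
So file-4 is larger.

file-4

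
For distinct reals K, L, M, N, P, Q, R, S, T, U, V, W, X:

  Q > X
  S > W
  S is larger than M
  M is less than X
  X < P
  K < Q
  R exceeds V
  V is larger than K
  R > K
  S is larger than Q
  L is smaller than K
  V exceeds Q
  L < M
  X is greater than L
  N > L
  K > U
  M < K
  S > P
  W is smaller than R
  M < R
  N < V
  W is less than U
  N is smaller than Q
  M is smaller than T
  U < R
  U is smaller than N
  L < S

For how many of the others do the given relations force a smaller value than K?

The elements the relations force below K are W, L, M, U — no chain reaches any other.
That is 4.

4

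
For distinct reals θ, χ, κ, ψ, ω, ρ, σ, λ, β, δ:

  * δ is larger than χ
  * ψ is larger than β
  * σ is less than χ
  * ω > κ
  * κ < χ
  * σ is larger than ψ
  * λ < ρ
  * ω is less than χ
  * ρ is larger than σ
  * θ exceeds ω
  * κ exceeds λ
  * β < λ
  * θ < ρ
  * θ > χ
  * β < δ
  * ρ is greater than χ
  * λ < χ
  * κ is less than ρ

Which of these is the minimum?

Chaining upward from β: directly above it, ψ, λ, δ; then κ, σ, χ, ρ; then ω, θ.
That covers every other element, and nothing is given below β, so β is the minimum.

β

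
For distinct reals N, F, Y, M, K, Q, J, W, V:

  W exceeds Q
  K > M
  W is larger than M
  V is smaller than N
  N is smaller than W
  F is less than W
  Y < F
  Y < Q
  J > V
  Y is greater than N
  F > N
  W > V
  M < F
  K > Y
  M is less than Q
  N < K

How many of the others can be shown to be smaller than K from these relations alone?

4

Directly below K: N, M, Y.
One step further: V (4 so far).
No other element is forced below K by the given relations, so the count is 4.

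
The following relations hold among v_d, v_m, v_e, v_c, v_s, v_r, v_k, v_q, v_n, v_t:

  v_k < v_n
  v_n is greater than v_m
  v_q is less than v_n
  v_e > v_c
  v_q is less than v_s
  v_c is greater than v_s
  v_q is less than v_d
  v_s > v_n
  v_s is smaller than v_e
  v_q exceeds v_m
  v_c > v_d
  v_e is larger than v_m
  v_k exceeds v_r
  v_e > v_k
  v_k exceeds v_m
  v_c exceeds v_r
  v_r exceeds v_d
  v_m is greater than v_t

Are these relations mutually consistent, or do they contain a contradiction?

Every relation is compatible with v_t < v_m < v_q < v_d < v_r < v_k < v_n < v_s < v_c < v_e; the set is consistent.

consistent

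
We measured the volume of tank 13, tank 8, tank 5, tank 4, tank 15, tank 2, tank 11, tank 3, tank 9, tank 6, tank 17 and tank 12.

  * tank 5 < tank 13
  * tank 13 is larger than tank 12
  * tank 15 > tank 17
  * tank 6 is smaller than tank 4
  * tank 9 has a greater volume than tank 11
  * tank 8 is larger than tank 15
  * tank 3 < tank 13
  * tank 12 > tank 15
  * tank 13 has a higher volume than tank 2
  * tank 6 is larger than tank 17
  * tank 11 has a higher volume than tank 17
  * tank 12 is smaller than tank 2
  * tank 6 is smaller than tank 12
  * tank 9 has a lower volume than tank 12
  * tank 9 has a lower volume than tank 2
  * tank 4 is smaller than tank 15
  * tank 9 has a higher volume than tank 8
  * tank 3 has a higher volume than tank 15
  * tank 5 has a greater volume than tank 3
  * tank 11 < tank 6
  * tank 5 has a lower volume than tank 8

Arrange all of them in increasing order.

Each adjacent pair is fixed by a given relation: tank 17 < tank 11; tank 11 < tank 6; tank 6 < tank 4; tank 4 < tank 15; tank 15 < tank 3; tank 3 < tank 5; tank 5 < tank 8; tank 8 < tank 9; tank 9 < tank 12; tank 12 < tank 2; tank 2 < tank 13. Chaining them end to end gives the full order.

tank 17 < tank 11 < tank 6 < tank 4 < tank 15 < tank 3 < tank 5 < tank 8 < tank 9 < tank 12 < tank 2 < tank 13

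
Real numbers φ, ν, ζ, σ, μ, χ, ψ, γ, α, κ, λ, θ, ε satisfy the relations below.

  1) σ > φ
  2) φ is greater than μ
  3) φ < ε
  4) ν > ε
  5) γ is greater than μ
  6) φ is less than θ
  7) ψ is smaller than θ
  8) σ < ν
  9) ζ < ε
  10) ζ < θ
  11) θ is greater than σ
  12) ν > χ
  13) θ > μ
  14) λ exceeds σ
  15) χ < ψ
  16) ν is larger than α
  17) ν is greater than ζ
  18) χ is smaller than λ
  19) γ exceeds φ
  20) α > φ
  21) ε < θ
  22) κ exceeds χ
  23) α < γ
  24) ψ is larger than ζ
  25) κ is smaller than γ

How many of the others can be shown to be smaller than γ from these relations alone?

Directly below γ: μ, φ, α, κ.
One step further: χ (5 so far).
Nothing else is reachable below γ; 5 in all.

5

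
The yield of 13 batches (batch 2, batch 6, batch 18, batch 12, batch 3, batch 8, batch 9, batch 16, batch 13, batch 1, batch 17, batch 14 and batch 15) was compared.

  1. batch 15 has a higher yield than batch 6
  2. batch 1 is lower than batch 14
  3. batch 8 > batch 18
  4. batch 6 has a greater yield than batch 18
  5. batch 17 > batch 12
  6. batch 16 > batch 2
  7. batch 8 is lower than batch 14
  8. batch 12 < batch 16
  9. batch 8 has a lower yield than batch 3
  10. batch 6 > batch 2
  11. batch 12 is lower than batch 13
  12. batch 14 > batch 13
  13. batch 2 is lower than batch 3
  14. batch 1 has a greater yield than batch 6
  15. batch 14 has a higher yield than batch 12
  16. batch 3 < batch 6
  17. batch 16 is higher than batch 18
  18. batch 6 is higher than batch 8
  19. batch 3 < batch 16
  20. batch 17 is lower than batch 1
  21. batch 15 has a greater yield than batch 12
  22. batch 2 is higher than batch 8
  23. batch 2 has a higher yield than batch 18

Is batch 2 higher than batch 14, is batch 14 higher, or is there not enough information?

batch 14

batch 2 < batch 3 and batch 3 < batch 6 give batch 2 < batch 6.
With batch 6 < batch 1: batch 2 < batch 3 < batch 6 < batch 1.
With batch 1 < batch 14: batch 2 < batch 3 < batch 6 < batch 1 < batch 14.
So batch 14 is higher.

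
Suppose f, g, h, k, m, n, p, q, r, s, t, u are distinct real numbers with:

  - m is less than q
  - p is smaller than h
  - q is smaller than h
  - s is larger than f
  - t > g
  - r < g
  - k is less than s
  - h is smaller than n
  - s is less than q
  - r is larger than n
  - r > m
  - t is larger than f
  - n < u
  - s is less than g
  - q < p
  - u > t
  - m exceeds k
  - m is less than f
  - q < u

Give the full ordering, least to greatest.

Nothing is placed below k, so it is least; from there k < m; m < f; f < s; s < q; q < p; p < h; h < n; n < r; r < g; g < t; t < u, each given directly.

k < m < f < s < q < p < h < n < r < g < t < u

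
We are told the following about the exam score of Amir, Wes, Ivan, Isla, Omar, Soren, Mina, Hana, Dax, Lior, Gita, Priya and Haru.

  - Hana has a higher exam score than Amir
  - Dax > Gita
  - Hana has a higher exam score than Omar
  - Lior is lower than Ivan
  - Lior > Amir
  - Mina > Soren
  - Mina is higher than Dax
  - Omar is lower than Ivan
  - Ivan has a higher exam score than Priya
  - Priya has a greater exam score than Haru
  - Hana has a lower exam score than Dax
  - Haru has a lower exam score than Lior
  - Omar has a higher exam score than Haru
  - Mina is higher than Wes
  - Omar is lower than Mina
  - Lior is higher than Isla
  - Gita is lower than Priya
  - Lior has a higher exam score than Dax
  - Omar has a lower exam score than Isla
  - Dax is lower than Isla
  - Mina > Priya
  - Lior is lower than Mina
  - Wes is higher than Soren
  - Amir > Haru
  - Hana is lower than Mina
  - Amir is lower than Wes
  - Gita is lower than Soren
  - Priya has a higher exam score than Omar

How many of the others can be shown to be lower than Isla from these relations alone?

The elements the relations force below Isla are Haru, Omar, Amir, Gita, Hana, Dax — no chain reaches any other.
That is 6.

6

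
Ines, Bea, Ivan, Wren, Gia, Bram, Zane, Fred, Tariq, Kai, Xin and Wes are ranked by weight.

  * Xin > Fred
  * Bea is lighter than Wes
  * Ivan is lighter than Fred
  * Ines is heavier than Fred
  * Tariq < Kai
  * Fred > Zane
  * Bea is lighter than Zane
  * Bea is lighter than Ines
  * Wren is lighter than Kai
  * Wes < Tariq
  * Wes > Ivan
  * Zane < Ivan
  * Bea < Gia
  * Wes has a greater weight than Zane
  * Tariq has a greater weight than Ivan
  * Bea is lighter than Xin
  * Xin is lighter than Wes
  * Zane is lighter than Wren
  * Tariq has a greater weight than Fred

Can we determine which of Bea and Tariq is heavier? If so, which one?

Bea < Zane and Zane < Ivan give Bea < Ivan.
Then Ivan < Fred extends the chain to Fred.
Then Fred < Xin extends the chain to Xin.
With Xin < Wes: Bea < Zane < Ivan < Fred < Xin < Wes.
With Wes < Tariq: Bea < Zane < Ivan < Fred < Xin < Wes < Tariq.
So Tariq is heavier.

Tariq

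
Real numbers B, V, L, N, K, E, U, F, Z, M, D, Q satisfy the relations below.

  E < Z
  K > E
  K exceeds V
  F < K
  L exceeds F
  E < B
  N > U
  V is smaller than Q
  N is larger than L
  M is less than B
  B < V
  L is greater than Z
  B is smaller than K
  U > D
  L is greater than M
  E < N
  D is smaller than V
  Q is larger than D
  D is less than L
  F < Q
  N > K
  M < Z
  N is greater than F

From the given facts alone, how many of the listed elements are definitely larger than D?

Directly above D: V, U, L, Q.
One step further: K, N (6 so far).
Nothing else is reachable above D; 6 in all.

6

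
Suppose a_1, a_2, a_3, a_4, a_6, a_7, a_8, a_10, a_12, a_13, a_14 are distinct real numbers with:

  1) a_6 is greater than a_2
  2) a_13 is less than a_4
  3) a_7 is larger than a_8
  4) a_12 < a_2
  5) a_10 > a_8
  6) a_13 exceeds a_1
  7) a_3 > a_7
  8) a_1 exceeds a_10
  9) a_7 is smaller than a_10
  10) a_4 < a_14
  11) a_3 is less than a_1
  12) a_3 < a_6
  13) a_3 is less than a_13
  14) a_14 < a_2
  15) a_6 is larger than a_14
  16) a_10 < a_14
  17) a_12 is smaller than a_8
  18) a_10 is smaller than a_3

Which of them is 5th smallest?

Chaining the given pairs: a_12 < a_8 < a_7 < a_10 < a_3 < a_1 < a_13 < a_4 < a_14 < a_2 < a_6.
Counting 5 from the smallest end gives a_3.

a_3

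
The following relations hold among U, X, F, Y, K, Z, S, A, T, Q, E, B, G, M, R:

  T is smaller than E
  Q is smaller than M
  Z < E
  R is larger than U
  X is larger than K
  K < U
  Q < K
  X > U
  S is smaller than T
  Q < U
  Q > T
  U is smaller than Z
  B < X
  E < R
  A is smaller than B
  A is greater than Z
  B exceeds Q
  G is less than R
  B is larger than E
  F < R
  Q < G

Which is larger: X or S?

X

S < T and T < Q give S < Q.
Then Q < K extends the chain to K.
Then K < U extends the chain to U.
Then U < Z extends the chain to Z.
Then Z < E extends the chain to E.
With E < B: S < T < Q < K < U < Z < E < B.
With B < X: S < T < Q < K < U < Z < E < B < X.
So S < X; X is the larger of the two.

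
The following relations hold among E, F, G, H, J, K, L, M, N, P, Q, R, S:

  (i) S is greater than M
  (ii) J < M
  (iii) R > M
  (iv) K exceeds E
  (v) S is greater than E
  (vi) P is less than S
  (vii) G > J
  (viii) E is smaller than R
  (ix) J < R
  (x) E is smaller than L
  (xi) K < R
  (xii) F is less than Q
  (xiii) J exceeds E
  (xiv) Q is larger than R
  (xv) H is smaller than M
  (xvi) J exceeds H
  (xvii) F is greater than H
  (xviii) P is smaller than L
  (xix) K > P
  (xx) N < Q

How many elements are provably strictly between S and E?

The relations place E below S. An element lies strictly between them when it is forced above E and also forced below S.
Above E: {K, J, M, R, L, G, Q}. Below S: {H, P, J, M}.
Intersection: {J, M} — 2.

2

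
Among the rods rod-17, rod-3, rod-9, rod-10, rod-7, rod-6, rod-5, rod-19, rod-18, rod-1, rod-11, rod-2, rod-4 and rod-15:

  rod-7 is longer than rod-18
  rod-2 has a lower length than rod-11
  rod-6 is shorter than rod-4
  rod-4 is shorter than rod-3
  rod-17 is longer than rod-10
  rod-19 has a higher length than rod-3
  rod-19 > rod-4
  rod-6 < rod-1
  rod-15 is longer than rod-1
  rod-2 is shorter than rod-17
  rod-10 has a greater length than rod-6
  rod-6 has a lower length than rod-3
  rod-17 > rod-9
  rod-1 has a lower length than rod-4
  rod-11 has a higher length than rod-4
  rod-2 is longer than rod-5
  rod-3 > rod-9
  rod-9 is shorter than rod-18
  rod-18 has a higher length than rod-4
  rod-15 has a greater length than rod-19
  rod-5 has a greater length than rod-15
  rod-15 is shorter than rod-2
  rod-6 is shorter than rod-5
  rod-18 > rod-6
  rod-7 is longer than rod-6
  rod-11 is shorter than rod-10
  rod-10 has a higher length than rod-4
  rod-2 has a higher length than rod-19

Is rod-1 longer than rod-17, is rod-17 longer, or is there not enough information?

rod-17

Following the relations from rod-1: rod-1 < rod-4 < rod-3 < rod-19 < rod-15 < rod-5 < rod-2 < rod-11 < rod-10 < rod-17.
So rod-17 is longer.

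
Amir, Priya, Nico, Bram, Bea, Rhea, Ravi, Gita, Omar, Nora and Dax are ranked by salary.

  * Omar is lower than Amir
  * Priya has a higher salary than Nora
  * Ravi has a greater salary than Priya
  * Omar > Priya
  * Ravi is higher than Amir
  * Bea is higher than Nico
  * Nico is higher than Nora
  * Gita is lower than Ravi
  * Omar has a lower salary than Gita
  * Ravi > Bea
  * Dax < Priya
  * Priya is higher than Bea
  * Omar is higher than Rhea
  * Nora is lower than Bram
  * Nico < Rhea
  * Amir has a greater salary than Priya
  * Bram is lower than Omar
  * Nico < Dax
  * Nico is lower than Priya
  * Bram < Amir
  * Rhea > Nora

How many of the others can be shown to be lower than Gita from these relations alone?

8

Directly below Gita: Omar.
One step further: Bram, Rhea, Priya (4 so far).
One step further: Nora, Nico, Dax, Bea (8 so far).
Nothing else is reachable below Gita; 8 in all.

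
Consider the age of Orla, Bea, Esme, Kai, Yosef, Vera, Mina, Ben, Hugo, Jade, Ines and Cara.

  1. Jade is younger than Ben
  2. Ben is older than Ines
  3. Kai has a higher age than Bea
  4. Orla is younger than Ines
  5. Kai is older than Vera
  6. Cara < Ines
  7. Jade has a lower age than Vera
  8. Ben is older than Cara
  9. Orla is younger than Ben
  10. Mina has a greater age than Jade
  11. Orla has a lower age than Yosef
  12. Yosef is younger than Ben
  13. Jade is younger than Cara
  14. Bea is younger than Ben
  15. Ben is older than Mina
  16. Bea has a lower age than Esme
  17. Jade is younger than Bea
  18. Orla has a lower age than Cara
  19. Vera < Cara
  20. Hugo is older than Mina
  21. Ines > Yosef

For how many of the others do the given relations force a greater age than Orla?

From Orla the given relations immediately reach Cara, Yosef, Ines, Ben.
Nothing else is reachable above Orla; 4 in all.

4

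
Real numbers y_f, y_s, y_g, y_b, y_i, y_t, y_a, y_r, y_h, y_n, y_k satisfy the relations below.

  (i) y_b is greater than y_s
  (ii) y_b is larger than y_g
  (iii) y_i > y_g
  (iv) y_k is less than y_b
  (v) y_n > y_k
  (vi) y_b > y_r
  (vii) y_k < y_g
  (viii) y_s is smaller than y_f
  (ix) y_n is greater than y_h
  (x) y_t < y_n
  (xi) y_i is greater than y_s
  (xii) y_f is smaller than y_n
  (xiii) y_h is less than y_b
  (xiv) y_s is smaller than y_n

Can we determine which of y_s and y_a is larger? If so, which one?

undetermined

Following every chain through y_a: nothing is chained to y_a.
y_s is not reached, and no chain runs the other way from y_s to y_a.
So the given relations leave the order of y_a and y_s undetermined.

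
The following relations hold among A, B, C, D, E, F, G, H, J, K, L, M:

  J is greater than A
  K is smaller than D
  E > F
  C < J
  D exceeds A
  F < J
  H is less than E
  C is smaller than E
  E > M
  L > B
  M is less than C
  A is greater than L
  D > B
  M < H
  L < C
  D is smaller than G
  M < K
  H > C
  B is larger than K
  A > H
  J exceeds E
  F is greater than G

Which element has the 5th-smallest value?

C

Piecing the relations together gives one ordering: M < K < B < L < C < H < A < D < G < F < E < J.
The 5th smallest is C.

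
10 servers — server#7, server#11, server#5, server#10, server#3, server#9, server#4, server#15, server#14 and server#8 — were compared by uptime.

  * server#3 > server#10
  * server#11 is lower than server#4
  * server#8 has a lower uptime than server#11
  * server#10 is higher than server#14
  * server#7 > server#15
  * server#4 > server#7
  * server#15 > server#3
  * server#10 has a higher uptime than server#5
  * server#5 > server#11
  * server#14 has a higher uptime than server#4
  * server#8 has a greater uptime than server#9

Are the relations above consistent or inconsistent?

inconsistent

We have server#14 < server#10 stated directly, yet also server#10 < server#3 < server#15 < server#7 < server#4 < server#14 by chaining the others — so server#10 < server#14. Contradiction.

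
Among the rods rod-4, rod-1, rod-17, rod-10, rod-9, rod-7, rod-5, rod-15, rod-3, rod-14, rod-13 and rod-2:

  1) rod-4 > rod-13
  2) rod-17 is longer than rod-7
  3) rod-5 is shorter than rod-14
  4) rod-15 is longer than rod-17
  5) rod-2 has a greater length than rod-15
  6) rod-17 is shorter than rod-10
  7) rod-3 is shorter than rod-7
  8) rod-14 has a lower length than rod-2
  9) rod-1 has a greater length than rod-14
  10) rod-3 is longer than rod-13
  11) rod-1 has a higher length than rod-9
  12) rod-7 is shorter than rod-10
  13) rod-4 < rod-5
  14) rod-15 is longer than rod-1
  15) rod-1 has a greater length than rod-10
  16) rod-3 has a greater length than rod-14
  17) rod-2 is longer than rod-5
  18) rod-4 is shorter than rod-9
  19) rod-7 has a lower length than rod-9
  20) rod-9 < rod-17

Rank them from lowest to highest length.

Each adjacent pair is fixed by a given relation: rod-13 < rod-4; rod-4 < rod-5; rod-5 < rod-14; rod-14 < rod-3; rod-3 < rod-7; rod-7 < rod-9; rod-9 < rod-17; rod-17 < rod-10; rod-10 < rod-1; rod-1 < rod-15; rod-15 < rod-2. Chaining them end to end gives the full order.

rod-13 < rod-4 < rod-5 < rod-14 < rod-3 < rod-7 < rod-9 < rod-17 < rod-10 < rod-1 < rod-15 < rod-2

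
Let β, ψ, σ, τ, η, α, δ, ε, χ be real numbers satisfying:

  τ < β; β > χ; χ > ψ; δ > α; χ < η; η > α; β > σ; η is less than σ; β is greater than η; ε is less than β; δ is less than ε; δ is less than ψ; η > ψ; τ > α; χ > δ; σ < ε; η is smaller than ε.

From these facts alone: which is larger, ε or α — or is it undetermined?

ε

The relevant relations are α < δ; δ < ψ; ψ < χ; χ < η; η < σ; σ < ε.
Chaining these gives α < δ < ψ < χ < η < σ < ε.
So ε is larger.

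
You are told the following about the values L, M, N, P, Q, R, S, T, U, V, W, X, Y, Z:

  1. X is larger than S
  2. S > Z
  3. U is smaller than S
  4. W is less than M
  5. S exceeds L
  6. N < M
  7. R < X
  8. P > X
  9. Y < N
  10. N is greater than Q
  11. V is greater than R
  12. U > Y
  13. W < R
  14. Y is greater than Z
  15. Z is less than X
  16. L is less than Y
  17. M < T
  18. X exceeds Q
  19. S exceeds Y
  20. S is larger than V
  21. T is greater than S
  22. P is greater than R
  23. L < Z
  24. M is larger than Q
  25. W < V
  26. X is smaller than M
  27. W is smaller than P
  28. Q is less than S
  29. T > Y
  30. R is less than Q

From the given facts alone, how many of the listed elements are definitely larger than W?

The elements the relations force above W are R, V, Q, S, X, N, P, M, T — no chain reaches any other.
That is 9.

9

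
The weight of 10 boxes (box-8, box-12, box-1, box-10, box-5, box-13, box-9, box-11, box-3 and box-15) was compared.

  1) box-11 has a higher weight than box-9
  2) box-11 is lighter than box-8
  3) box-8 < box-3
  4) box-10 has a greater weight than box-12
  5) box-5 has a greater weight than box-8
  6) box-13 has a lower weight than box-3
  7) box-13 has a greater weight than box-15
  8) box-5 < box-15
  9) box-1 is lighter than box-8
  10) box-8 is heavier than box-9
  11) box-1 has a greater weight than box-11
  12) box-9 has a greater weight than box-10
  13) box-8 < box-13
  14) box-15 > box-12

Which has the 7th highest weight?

box-11

Chaining the given pairs: box-12 < box-10 < box-9 < box-11 < box-1 < box-8 < box-5 < box-15 < box-13 < box-3.
The 7th largest is box-11.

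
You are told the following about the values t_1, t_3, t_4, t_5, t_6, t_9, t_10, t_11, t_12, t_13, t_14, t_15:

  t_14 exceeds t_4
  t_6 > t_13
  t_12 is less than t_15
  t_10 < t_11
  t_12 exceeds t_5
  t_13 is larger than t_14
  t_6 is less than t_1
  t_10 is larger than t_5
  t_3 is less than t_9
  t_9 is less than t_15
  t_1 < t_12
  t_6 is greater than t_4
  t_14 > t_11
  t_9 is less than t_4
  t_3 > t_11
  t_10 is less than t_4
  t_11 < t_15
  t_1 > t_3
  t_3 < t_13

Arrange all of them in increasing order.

t_5 < t_10 < t_11 < t_3 < t_9 < t_4 < t_14 < t_13 < t_6 < t_1 < t_12 < t_15

Each adjacent pair is fixed by a given relation: t_5 < t_10; t_10 < t_11; t_11 < t_3; t_3 < t_9; t_9 < t_4; t_4 < t_14; t_14 < t_13; t_13 < t_6; t_6 < t_1; t_1 < t_12; t_12 < t_15. Chaining them end to end gives the full order.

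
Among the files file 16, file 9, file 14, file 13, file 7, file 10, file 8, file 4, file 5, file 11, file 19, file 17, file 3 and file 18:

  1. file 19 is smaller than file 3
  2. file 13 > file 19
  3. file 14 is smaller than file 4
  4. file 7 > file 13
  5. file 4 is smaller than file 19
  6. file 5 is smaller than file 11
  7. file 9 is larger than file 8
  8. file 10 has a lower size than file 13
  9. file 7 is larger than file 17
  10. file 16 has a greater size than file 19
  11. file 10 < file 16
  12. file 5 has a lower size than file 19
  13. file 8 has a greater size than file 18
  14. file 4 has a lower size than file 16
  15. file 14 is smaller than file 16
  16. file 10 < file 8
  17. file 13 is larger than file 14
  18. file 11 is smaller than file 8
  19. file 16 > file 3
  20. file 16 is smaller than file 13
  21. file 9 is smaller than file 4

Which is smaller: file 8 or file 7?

file 8

Following the relations from file 8: file 8 < file 9 < file 4 < file 19 < file 3 < file 16 < file 13 < file 7.
So file 8 < file 7; file 8 is the smaller of the two.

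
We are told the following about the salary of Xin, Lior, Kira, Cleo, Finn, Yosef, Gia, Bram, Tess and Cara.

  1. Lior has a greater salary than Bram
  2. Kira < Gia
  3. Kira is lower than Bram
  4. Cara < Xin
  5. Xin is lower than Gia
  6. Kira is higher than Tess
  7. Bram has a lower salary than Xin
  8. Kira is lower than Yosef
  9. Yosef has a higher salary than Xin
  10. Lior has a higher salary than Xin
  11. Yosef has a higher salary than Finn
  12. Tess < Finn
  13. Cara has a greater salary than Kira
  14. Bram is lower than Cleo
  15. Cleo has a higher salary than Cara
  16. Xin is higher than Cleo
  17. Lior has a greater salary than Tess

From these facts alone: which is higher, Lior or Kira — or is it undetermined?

Lior

The relevant relations are Kira < Bram; Bram < Cleo; Cleo < Xin; Xin < Lior.
Chaining these gives Kira < Bram < Cleo < Xin < Lior.
So Lior is higher.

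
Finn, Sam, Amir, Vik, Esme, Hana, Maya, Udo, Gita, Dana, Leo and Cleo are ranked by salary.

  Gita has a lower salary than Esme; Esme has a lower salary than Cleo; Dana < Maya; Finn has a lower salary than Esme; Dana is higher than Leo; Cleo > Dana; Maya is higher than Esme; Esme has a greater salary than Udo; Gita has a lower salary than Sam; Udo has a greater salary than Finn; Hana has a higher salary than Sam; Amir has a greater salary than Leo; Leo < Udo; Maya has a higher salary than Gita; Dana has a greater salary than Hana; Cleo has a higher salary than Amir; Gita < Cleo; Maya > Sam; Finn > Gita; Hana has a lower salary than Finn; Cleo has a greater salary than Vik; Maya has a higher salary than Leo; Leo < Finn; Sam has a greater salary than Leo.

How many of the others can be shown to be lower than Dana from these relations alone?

4

Directly below Dana: Leo, Hana.
One step further: Sam (3 so far).
One step further: Gita (4 so far).
No other element is forced below Dana by the given relations, so the count is 4.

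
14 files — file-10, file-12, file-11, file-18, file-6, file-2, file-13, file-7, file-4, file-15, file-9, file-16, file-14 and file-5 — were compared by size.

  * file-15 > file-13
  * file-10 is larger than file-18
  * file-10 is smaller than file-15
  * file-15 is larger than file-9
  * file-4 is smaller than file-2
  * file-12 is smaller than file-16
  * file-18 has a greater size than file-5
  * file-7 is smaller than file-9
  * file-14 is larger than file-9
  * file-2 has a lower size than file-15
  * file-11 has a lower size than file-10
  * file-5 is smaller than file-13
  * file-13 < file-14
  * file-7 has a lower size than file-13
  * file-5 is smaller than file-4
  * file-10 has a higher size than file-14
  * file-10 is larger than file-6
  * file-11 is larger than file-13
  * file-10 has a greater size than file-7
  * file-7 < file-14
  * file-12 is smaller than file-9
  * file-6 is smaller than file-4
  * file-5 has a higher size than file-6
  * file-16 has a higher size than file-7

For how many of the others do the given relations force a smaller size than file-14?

6

From file-14 the given relations immediately reach file-7, file-13, file-9.
From those, file-12, file-5 — 5 in total.
From those, file-6 — 6 in total.
Nothing else is reachable below file-14; 6 in all.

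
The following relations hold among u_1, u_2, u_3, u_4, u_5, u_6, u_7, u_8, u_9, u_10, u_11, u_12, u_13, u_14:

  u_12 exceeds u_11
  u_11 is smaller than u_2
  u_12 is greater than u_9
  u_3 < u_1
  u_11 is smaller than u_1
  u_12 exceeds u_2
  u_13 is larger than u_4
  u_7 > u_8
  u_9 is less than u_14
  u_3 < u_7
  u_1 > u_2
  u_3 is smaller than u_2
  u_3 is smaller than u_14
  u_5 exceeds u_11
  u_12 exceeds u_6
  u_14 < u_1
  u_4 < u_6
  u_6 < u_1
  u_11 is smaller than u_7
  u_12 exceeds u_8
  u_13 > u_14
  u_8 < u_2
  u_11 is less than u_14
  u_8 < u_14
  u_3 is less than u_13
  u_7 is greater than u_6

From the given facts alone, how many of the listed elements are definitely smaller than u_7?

Directly below u_7: u_8, u_3, u_6, u_11.
One step further: u_4 (5 so far).
No other element is forced below u_7 by the given relations, so the count is 5.

5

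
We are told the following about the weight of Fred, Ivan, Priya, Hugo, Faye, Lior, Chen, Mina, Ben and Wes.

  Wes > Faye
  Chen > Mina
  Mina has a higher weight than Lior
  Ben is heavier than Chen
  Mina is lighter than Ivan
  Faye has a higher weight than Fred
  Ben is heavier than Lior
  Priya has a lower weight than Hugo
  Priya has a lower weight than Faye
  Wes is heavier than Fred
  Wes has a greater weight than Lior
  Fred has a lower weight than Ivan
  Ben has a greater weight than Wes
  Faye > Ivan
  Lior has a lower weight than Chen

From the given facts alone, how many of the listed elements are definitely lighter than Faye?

Directly below Faye: Fred, Ivan, Priya.
One step further: Mina (4 so far).
One step further: Lior (5 so far).
Nothing else is reachable below Faye; 5 in all.

5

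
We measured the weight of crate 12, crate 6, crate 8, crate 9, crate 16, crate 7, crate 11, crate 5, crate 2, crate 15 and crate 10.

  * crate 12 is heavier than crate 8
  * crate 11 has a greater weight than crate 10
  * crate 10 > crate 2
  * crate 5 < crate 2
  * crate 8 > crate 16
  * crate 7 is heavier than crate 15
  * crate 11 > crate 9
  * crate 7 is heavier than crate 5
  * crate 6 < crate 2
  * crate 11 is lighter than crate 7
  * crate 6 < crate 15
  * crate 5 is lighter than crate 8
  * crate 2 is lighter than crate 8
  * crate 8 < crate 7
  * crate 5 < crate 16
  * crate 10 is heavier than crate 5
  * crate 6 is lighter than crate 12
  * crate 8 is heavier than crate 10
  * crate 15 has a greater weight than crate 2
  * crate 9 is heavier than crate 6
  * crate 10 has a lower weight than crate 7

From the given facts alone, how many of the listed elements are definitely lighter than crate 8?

5

Directly below crate 8: crate 5, crate 2, crate 16, crate 10.
One step further: crate 6 (5 so far).
No other element is forced below crate 8 by the given relations, so the count is 5.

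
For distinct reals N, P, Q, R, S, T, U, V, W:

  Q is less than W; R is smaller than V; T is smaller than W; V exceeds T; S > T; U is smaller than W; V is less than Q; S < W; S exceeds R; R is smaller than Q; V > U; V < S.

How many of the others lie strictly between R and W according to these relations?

3

Chaining upward from R reaches: V, Q, S.
Chaining downward from W reaches: U, T, V, Q, S.
Strictly between R and W are those in both lists: V, Q, S — 3 elements.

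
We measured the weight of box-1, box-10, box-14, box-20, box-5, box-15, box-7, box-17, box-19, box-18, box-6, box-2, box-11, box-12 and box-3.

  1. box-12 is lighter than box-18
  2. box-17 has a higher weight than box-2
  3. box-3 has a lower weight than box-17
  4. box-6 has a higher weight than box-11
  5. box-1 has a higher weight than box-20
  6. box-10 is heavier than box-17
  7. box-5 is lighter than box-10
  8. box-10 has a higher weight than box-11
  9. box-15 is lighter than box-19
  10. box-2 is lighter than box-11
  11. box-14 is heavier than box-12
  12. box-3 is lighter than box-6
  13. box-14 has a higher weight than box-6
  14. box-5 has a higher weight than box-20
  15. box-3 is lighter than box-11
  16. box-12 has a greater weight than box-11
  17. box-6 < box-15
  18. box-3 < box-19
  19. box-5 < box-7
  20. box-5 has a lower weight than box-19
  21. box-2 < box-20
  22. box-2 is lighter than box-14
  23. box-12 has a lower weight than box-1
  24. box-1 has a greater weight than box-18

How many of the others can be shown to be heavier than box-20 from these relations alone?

5

Directly above box-20: box-5, box-1.
One step further: box-10, box-7, box-19 (5 so far).
No other element is forced above box-20 by the given relations, so the count is 5.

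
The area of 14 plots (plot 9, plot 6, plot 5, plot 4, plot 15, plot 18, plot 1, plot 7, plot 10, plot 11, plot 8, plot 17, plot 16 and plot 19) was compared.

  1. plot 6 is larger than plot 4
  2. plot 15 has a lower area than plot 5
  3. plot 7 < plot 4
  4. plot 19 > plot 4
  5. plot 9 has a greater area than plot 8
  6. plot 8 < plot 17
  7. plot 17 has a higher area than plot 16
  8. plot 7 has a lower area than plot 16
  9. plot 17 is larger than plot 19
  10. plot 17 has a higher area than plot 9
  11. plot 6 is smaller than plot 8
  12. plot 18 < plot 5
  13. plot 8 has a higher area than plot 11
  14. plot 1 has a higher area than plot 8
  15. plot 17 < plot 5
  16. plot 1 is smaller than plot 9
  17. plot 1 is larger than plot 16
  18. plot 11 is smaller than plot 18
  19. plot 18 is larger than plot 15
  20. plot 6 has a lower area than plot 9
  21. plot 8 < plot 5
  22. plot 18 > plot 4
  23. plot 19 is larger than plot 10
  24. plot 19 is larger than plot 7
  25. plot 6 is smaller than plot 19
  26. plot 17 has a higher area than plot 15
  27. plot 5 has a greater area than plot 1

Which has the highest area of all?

plot 5

plot 11 is not greatest since plot 11 < plot 8; plot 7 is not greatest since plot 7 < plot 16; plot 4 is not greatest since plot 4 < plot 19; plot 16 is not greatest since plot 16 < plot 17; plot 10 is not greatest since plot 10 < plot 19; plot 15 is not greatest since plot 15 < plot 5; plot 6 is not greatest since plot 6 < plot 8; plot 8 is not greatest since plot 8 < plot 5; plot 1 is not greatest since plot 1 < plot 9; plot 9 is not greatest since plot 9 < plot 17; plot 19 is not greatest since plot 19 < plot 17; plot 17 is not greatest since plot 17 < plot 5; plot 18 is not greatest since plot 18 < plot 5.
Only plot 5 has nothing above it, so plot 5 is the highest area.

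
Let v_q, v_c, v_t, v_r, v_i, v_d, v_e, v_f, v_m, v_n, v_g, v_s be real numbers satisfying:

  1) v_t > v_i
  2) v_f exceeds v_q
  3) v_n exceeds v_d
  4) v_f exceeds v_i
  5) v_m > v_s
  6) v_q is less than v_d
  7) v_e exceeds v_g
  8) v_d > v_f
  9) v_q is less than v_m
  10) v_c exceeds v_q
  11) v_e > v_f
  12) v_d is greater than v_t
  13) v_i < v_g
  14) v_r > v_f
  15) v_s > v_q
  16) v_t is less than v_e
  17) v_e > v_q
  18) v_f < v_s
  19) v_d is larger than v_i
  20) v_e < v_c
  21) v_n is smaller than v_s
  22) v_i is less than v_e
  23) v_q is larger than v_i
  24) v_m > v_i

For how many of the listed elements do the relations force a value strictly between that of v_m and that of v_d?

2

The relations place v_d below v_m. An element lies strictly between them when it is forced above v_d and also forced below v_m.
Above v_d: {v_n, v_s}. Below v_m: {v_i, v_t, v_q, v_f, v_n, v_s}.
Intersection: {v_n, v_s} — 2.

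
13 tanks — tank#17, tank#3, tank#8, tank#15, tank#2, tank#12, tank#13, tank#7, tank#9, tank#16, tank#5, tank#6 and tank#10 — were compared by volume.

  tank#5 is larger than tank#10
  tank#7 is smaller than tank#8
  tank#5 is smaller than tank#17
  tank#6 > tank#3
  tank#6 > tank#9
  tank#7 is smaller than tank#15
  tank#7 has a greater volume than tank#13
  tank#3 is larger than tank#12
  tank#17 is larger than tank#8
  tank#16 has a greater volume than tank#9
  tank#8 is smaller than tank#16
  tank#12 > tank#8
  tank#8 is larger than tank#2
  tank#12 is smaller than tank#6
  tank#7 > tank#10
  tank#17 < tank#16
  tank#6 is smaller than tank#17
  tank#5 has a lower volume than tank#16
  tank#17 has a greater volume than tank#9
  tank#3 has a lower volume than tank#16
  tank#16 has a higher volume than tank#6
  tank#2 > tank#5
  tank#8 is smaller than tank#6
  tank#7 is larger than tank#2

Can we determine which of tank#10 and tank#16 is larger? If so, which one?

tank#10 < tank#5 and tank#5 < tank#2 give tank#10 < tank#2.
With tank#2 < tank#7: tank#10 < tank#5 < tank#2 < tank#7.
Then tank#7 < tank#8 extends the chain to tank#8.
With tank#8 < tank#12: tank#10 < tank#5 < tank#2 < tank#7 < tank#8 < tank#12.
Then tank#12 < tank#3 extends the chain to tank#3.
Then tank#3 < tank#6 extends the chain to tank#6.
Then tank#6 < tank#17 extends the chain to tank#17.
With tank#17 < tank#16: tank#10 < tank#5 < tank#2 < tank#7 < tank#8 < tank#12 < tank#3 < tank#6 < tank#17 < tank#16.
So tank#16 is larger.

tank#16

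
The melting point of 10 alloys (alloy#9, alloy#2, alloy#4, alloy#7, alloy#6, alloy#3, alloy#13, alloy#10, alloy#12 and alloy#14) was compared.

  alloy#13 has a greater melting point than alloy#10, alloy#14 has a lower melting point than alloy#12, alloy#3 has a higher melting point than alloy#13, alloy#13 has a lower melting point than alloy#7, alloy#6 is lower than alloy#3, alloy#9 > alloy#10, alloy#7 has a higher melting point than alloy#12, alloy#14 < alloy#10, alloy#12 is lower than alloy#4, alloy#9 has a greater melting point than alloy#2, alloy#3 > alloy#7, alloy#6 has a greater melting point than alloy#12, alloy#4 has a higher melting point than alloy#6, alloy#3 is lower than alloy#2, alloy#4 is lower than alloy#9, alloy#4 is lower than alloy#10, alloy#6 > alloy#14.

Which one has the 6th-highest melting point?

alloy#10

Piecing the relations together gives one ordering: alloy#14 < alloy#12 < alloy#6 < alloy#4 < alloy#10 < alloy#13 < alloy#7 < alloy#3 < alloy#2 < alloy#9.
The 6th largest is alloy#10.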